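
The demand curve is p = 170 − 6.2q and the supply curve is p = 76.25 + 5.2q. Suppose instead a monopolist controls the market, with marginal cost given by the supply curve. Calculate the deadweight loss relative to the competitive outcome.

Competitive equilibrium: 170 − 6.2q = 76.25 + 5.2q → q* = 8.2237, p* = 119.0132.
Marginal revenue: MR = 170 − 12.4q. Set MR = MC: 170 − 12.4q = 76.25 + 5.2q → q_m = 5.3267.
Price p_m = 170 − 6.2·5.3267 = 136.9745; MC(q_m) = 76.25 + 5.2·5.3267 = 103.9488.
Competitive q* = 8.2237, so Δq = 2.897; wedge = 136.9745 − 103.9488 = 33.0257.
Deadweight loss = ½ × 2.897 × 33.0257 = 47.84.

47.84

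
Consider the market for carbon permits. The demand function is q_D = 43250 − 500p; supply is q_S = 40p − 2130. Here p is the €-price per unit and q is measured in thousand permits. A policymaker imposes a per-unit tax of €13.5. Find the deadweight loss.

In inverse form: demand p = 86.5 − 0.002q, supply p = 53.25 + 0.025q.
Competitive equilibrium: 86.5 − 0.002q = 53.25 + 0.025q → q* = 1231.4815, p* = 84.037.
With the tax, the buyer price exceeds the seller price by 13.5: (86.5 − 0.002q) − (53.25 + 0.025q) = 13.5 → q' = 731.4815.
Δq = 1231.4815 − 731.4815 = 500; the wedge equals the tax, 13.5.
The triangle = ½ × 500 × 13.5 = €3375 thousand.

€3375 thousand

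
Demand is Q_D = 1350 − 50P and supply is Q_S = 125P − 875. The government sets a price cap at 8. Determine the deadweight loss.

4861.61

In inverse form: demand P = 27 − 0.02Q, supply P = 7 + 0.008Q.
Competitive equilibrium: 27 − 0.02Q = 7 + 0.008Q → Q* = 714.2857, P* = 12.7143.
At the ceiling P = 8, quantity supplied = (8 − 7)/0.008 = 125.
Willingness to pay at Q' = 125: 27 − 0.02·125 = 24.5.
ΔQ = 714.2857 − 125 = 589.2857; wedge = 24.5 − 8 = 16.5.
DWL = ½ × 589.2857 × 16.5 = 4861.61.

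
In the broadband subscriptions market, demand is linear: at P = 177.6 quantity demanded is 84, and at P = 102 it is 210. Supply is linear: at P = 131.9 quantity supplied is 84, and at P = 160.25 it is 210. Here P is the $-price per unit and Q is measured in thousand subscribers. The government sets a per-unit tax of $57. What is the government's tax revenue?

$4007.27 thousand

Demand slope = (102 − 177.6)/(210 − 84) = −0.6, so P = 228 − 0.6Q.
Supply slope = (160.25 − 131.9)/(210 − 84) = 0.225, so P = 113 + 0.225Q.
Competitive equilibrium: 228 − 0.6Q = 113 + 0.225Q → Q* = 139.3939, P* = 144.3636.
With the tax, the buyer price exceeds the seller price by 57: (228 − 0.6Q) − (113 + 0.225Q) = 57 → Q' = 70.303.
Tax revenue = 57 × 70.303 = $4007.27 thousand.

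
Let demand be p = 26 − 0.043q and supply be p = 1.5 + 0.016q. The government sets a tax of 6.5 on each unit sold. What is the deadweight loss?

358.05

Competitive equilibrium: 26 − 0.043q = 1.5 + 0.016q → q* = 415.2542, p* = 8.1441.
With the tax, the buyer price exceeds the seller price by 6.5: (26 − 0.043q) − (1.5 + 0.016q) = 6.5 → q' = 305.0847.
Δq = 415.2542 − 305.0847 = 110.1695; the wedge equals the tax, 6.5.
Deadweight loss = ½ × 110.1695 × 6.5 = 358.05.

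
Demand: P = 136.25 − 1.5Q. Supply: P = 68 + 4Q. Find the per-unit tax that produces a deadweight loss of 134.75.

Competitive equilibrium: 136.25 − 1.5Q = 68 + 4Q → Q* = 12.4091, P* = 117.6364.
A tax t gives ΔQ = t/5.5 and wedge t, so DWL = t²/11.
t²/11 = 134.75 → t² = 1482.25 → t = 38.5.

38.5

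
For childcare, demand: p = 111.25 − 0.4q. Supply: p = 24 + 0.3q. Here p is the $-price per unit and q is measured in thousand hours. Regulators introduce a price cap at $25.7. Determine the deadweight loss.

Competitive equilibrium: 111.25 − 0.4q = 24 + 0.3q → q* = 124.6429, p* = 61.3929.
At the ceiling p = 25.7, quantity supplied = (25.7 − 24)/0.3 = 5.6667.
Willingness to pay at q' = 5.6667: 111.25 − 0.4·5.6667 = 108.9833.
Δq = 124.6429 − 5.6667 = 118.9762; wedge = 108.9833 − 25.7 = 83.2833.
Welfare loss = ½ × 118.9762 × 83.2833 = $4954.37 thousand.

$4954.37 thousand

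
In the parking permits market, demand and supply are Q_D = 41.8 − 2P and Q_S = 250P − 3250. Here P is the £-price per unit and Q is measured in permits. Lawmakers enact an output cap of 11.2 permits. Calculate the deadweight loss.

In inverse form: demand P = 20.9 − 0.5Q, supply P = 13 + 0.004Q.
Competitive equilibrium: 20.9 − 0.5Q = 13 + 0.004Q → Q* = 15.6746, P* = 13.0627.
At Q = 11.2: demand price = 20.9 − 0.5·11.2 = 15.3; supply price = 13 + 0.004·11.2 = 13.0448.
ΔQ = 15.6746 − 11.2 = 4.4746; wedge = 15.3 − 13.0448 = 2.2552.
Welfare loss = ½ × 4.4746 × 2.2552 = £5.05.

£5.05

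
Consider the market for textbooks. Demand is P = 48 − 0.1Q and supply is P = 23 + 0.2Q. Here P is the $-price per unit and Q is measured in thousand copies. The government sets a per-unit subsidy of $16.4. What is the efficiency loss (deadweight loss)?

$448.27 thousand

Competitive equilibrium: 48 − 0.1Q = 23 + 0.2Q → Q* = 83.3333, P* = 39.6667.
The subsidy lowers effective supply by 16.4: P = 6.6 + 0.2Q.
New quantity: 48 − 0.1Q = 6.6 + 0.2Q → Q' = 138.
Overproduction ΔQ = 138 − 83.3333 = 54.6667; wedge = subsidy = 16.4.
DWL = ½ × 54.6667 × 16.4 = $448.27 thousand.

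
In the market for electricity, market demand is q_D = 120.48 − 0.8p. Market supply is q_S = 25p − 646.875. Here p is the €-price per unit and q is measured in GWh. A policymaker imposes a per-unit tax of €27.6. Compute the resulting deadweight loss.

In inverse form: demand p = 150.6 − 1.25q, supply p = 25.875 + 0.04q.
Competitive equilibrium: 150.6 − 1.25q = 25.875 + 0.04q → q* = 96.686, p* = 29.7424.
With the tax, the buyer price exceeds the seller price by 27.6: (150.6 − 1.25q) − (25.875 + 0.04q) = 27.6 → q' = 75.2907.
Δq = 96.686 − 75.2907 = 21.3953; the wedge equals the tax, 27.6.
The triangle = ½ × 21.3953 × 27.6 = €295.26.

€295.26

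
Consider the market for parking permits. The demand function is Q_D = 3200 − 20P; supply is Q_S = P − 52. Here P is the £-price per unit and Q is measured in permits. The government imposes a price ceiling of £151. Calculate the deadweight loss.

In inverse form: demand P = 160 − 0.05Q, supply P = 52 + Q.
Competitive equilibrium: 160 − 0.05Q = 52 + Q → Q* = 102.8571, P* = 154.8571.
At the ceiling P = 151, quantity supplied = (151 − 52)/1 = 99.
Willingness to pay at Q' = 99: 160 − 0.05·99 = 155.05.
ΔQ = 102.8571 − 99 = 3.8571; wedge = 155.05 − 151 = 4.05.
The triangle = ½ × 3.8571 × 4.05 = £7.81.

£7.81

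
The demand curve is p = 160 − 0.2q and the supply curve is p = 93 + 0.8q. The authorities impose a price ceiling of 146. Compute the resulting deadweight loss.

Competitive equilibrium: 160 − 0.2q = 93 + 0.8q → q* = 67, p* = 146.6.
At the ceiling p = 146, quantity supplied = (146 − 93)/0.8 = 66.25.
Willingness to pay at q' = 66.25: 160 − 0.2·66.25 = 146.75.
Δq = 67 − 66.25 = 0.75; wedge = 146.75 − 146 = 0.75.
The triangle = ½ × 0.75 × 0.75 = 0.28.

0.28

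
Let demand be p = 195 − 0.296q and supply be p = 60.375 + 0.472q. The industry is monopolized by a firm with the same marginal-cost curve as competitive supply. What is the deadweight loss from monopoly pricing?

913.19

Competitive equilibrium: 195 − 0.296q = 60.375 + 0.472q → q* = 175.293, p* = 143.1133.
Marginal revenue: MR = 195 − 0.592q. Set MR = MC: 195 − 0.592q = 60.375 + 0.472q → q_m = 126.5273.
Price p_m = 195 − 0.296·126.5273 = 157.5479; MC(q_m) = 60.375 + 0.472·126.5273 = 120.0959.
Competitive q* = 175.293, so Δq = 48.7657; wedge = 157.5479 − 120.0959 = 37.452.
DWL = ½ × 48.7657 × 37.452 = 913.19.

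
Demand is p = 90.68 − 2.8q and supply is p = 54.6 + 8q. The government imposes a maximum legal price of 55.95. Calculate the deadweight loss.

54.33

Competitive equilibrium: 90.68 − 2.8q = 54.6 + 8q → q* = 3.3407, p* = 81.3259.
At the ceiling p = 55.95, quantity supplied = (55.95 − 54.6)/8 = 0.1688.
Willingness to pay at q' = 0.1688: 90.68 − 2.8·0.1688 = 90.2074.
Δq = 3.3407 − 0.1688 = 3.1719; wedge = 90.2074 − 55.95 = 34.2574.
The triangle = ½ × 3.1719 × 34.2574 = 54.33.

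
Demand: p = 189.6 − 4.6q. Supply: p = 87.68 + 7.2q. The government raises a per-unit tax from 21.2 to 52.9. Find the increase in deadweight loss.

99.53

Competitive equilibrium: 189.6 − 4.6q = 87.68 + 7.2q → q* = 8.6373, p* = 149.8685.
For a per-unit tax t: Δq = t/11.8, so DWL = ½·t·(t/11.8) = t²/23.6.
At t = 21.2: DWL = 19.044. At t = 52.9: DWL = 118.577.
Increase = 118.577 − 19.044 = 99.53.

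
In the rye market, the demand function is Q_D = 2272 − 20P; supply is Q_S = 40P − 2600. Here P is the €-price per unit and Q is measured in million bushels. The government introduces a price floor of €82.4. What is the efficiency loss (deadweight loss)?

In inverse form: demand P = 113.6 − 0.05Q, supply P = 65 + 0.025Q.
Competitive equilibrium: 113.6 − 0.05Q = 65 + 0.025Q → Q* = 648, P* = 81.2.
At the floor P = 82.4, quantity demanded = (113.6 − 82.4)/0.05 = 624.
Sellers' marginal cost at Q' = 624: 65 + 0.025·624 = 80.6.
ΔQ = 648 − 624 = 24; wedge = 82.4 − 80.6 = 1.8.
The triangle = ½ × 24 × 1.8 = €21.60 million.

€21.60 million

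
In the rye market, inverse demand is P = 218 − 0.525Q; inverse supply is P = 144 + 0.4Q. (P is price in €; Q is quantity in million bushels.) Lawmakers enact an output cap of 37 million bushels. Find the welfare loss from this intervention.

Competitive equilibrium: 218 − 0.525Q = 144 + 0.4Q → Q* = 80, P* = 176.
At Q = 37: demand price = 218 − 0.525·37 = 198.575; supply price = 144 + 0.4·37 = 158.8.
ΔQ = 80 − 37 = 43; wedge = 198.575 − 158.8 = 39.775.
DWL = ½ × 43 × 39.775 = €855.16 million.

€855.16 million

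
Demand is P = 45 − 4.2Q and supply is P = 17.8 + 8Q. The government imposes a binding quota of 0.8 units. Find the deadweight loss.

Competitive equilibrium: 45 − 4.2Q = 17.8 + 8Q → Q* = 2.2295, P* = 35.6361.
At Q = 0.8: demand price = 45 − 4.2·0.8 = 41.64; supply price = 17.8 + 8·0.8 = 24.2.
ΔQ = 2.2295 − 0.8 = 1.4295; wedge = 41.64 − 24.2 = 17.44.
The triangle = ½ × 1.4295 × 17.44 = 12.47.

12.47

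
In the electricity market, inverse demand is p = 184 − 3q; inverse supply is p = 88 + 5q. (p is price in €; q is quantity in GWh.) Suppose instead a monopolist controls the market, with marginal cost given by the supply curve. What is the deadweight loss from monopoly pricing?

Competitive equilibrium: 184 − 3q = 88 + 5q → q* = 12, p* = 148.
Marginal revenue: MR = 184 − 6q. Set MR = MC: 184 − 6q = 88 + 5q → q_m = 8.7273.
Price p_m = 184 − 3·8.7273 = 157.8181; MC(q_m) = 88 + 5·8.7273 = 131.6365.
Competitive q* = 12, so Δq = 3.2727; wedge = 157.8181 − 131.6365 = 26.1816.
The triangle = ½ × 3.2727 × 26.1816 = €42.84.

€42.84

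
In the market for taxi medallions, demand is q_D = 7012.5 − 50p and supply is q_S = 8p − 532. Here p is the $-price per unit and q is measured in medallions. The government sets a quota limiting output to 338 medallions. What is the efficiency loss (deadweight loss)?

In inverse form: demand p = 140.25 − 0.02q, supply p = 66.5 + 0.125q.
Competitive equilibrium: 140.25 − 0.02q = 66.5 + 0.125q → q* = 508.6207, p* = 130.0776.
At q = 338: demand price = 140.25 − 0.02·338 = 133.49; supply price = 66.5 + 0.125·338 = 108.75.
Δq = 508.6207 − 338 = 170.6207; wedge = 133.49 − 108.75 = 24.74.
The triangle = ½ × 170.6207 × 24.74 = $2110.58.

$2110.58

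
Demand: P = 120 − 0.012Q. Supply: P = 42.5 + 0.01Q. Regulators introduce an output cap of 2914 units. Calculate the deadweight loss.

Competitive equilibrium: 120 − 0.012Q = 42.5 + 0.01Q → Q* = 3522.7273, P* = 77.7273.
At Q = 2914: demand price = 120 − 0.012·2914 = 85.032; supply price = 42.5 + 0.01·2914 = 71.64.
ΔQ = 3522.7273 − 2914 = 608.7273; wedge = 85.032 − 71.64 = 13.392.
Welfare loss = ½ × 608.7273 × 13.392 = 4076.04.

4076.04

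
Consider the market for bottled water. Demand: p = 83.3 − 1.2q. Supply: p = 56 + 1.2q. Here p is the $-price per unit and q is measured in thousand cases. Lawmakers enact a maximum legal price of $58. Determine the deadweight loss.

Competitive equilibrium: 83.3 − 1.2q = 56 + 1.2q → q* = 11.375, p* = 69.65.
At the ceiling p = 58, quantity supplied = (58 − 56)/1.2 = 1.6667.
Willingness to pay at q' = 1.6667: 83.3 − 1.2·1.6667 = 81.3.
Δq = 11.375 − 1.6667 = 9.7083; wedge = 81.3 − 58 = 23.3.
Welfare loss = ½ × 9.7083 × 23.3 = $113.10 thousand.

$113.10 thousand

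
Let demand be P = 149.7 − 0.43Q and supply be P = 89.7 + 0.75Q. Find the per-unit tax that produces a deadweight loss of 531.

Competitive equilibrium: 149.7 − 0.43Q = 89.7 + 0.75Q → Q* = 50.8475, P* = 127.8356.
A tax t gives ΔQ = t/1.18 and wedge t, so DWL = t²/2.36.
t²/2.36 = 531 → t² = 1253.16 → t = 35.4.

35.4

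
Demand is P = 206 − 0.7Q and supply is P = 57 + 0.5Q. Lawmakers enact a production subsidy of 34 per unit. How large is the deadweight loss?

Competitive equilibrium: 206 − 0.7Q = 57 + 0.5Q → Q* = 124.1667, P* = 119.0833.
The subsidy lowers effective supply by 34: P = 23 + 0.5Q.
New quantity: 206 − 0.7Q = 23 + 0.5Q → Q' = 152.5.
Overproduction ΔQ = 152.5 − 124.1667 = 28.3333; wedge = subsidy = 34.
Welfare loss = ½ × 28.3333 × 34 = 481.67.

481.67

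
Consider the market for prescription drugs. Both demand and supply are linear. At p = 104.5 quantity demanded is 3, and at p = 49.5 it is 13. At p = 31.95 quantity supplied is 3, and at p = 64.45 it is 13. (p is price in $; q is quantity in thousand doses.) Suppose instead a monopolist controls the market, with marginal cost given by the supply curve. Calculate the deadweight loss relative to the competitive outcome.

$83.09 thousand

Demand slope = (49.5 − 104.5)/(13 − 3) = −5.5, so p = 121 − 5.5q.
Supply slope = (64.45 − 31.95)/(13 − 3) = 3.25, so p = 22.2 + 3.25q.
Competitive equilibrium: 121 − 5.5q = 22.2 + 3.25q → q* = 11.29143, p* = 58.89714.
Marginal revenue: MR = 121 − 11q. Set MR = MC: 121 − 11q = 22.2 + 3.25q → q_m = 6.93333.
Price p_m = 121 − 5.5·6.93333 = 82.86669; MC(q_m) = 22.2 + 3.25·6.93333 = 44.73332.
Competitive q* = 11.29143, so Δq = 4.3581; wedge = 82.86669 − 44.73332 = 38.13337.
Welfare loss = ½ × 4.3581 × 38.13337 = $83.09 thousand.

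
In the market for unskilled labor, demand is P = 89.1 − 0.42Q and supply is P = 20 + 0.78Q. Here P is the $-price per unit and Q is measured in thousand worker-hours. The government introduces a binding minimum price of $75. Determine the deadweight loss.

$345.94 thousand

Competitive equilibrium: 89.1 − 0.42Q = 20 + 0.78Q → Q* = 57.5833, P* = 64.915.
At the floor P = 75, quantity demanded = (89.1 − 75)/0.42 = 33.5714.
Sellers' marginal cost at Q' = 33.5714: 20 + 0.78·33.5714 = 46.1857.
ΔQ = 57.5833 − 33.5714 = 24.0119; wedge = 75 − 46.1857 = 28.8143.
Deadweight loss = ½ × 24.0119 × 28.8143 = $345.94 thousand.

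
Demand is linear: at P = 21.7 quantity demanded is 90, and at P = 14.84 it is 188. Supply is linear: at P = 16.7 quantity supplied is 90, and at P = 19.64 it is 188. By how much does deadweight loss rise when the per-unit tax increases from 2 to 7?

225

Demand slope = (14.84 − 21.7)/(188 − 90) = −0.07, so P = 28 − 0.07Q.
Supply slope = (19.64 − 16.7)/(188 − 90) = 0.03, so P = 14 + 0.03Q.
Competitive equilibrium: 28 − 0.07Q = 14 + 0.03Q → Q* = 140, P* = 18.2.
For a per-unit tax t: ΔQ = t/0.1, so DWL = ½·t·(t/0.1) = t²/0.2.
At t = 2: DWL = 20. At t = 7: DWL = 245.
Increase = 245 − 20 = 225.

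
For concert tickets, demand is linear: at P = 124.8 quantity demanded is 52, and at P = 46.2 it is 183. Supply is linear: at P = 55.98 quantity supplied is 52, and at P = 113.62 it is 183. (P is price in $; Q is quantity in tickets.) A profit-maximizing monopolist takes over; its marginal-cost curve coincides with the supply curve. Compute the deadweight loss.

$971.98

Demand slope = (46.2 − 124.8)/(183 − 52) = −0.6, so P = 156 − 0.6Q.
Supply slope = (113.62 − 55.98)/(183 − 52) = 0.44, so P = 33.1 + 0.44Q.
Competitive equilibrium: 156 − 0.6Q = 33.1 + 0.44Q → Q* = 118.1731, P* = 85.0962.
Marginal revenue: MR = 156 − 1.2Q. Set MR = MC: 156 − 1.2Q = 33.1 + 0.44Q → Q_m = 74.939.
Price P_m = 156 − 0.6·74.939 = 111.0366; MC(Q_m) = 33.1 + 0.44·74.939 = 66.0732.
Competitive Q* = 118.1731, so ΔQ = 43.2341; wedge = 111.0366 − 66.0732 = 44.9634.
DWL = ½ × 43.2341 × 44.9634 = $971.98.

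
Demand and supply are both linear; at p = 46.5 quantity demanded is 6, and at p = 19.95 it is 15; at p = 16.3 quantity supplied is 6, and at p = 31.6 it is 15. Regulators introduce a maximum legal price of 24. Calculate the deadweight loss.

Demand slope = (19.95 − 46.5)/(15 − 6) = −2.95, so p = 64.2 − 2.95q.
Supply slope = (31.6 − 16.3)/(15 − 6) = 1.7, so p = 6.1 + 1.7q.
Competitive equilibrium: 64.2 − 2.95q = 6.1 + 1.7q → q* = 12.4946, p* = 27.3409.
At the ceiling p = 24, quantity supplied = (24 − 6.1)/1.7 = 10.5294.
Willingness to pay at q' = 10.5294: 64.2 − 2.95·10.5294 = 33.1383.
Δq = 12.4946 − 10.5294 = 1.9652; wedge = 33.1383 − 24 = 9.1383.
Deadweight loss = ½ × 1.9652 × 9.1383 = 8.98.

8.98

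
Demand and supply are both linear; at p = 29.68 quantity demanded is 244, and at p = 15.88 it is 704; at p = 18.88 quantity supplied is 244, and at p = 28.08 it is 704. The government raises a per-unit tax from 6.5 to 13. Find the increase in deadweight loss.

Demand slope = (15.88 − 29.68)/(704 − 244) = −0.03, so p = 37 − 0.03q.
Supply slope = (28.08 − 18.88)/(704 − 244) = 0.02, so p = 14 + 0.02q.
Competitive equilibrium: 37 − 0.03q = 14 + 0.02q → q* = 460, p* = 23.2.
For a per-unit tax t: Δq = t/0.05, so DWL = ½·t·(t/0.05) = t²/0.1.
At t = 6.5: DWL = 422.5. At t = 13: DWL = 1690.
Increase = 1690 − 422.5 = 1267.50.

1267.50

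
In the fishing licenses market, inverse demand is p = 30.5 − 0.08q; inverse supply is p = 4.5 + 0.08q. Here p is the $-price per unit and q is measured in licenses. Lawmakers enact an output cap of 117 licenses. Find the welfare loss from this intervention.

$165.62

Competitive equilibrium: 30.5 − 0.08q = 4.5 + 0.08q → q* = 162.5, p* = 17.5.
At q = 117: demand price = 30.5 − 0.08·117 = 21.14; supply price = 4.5 + 0.08·117 = 13.86.
Δq = 162.5 − 117 = 45.5; wedge = 21.14 − 13.86 = 7.28.
Deadweight loss = ½ × 45.5 × 7.28 = $165.62.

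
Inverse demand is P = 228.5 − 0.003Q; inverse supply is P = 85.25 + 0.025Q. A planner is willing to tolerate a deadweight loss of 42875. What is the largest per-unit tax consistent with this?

49

Competitive equilibrium: 228.5 − 0.003Q = 85.25 + 0.025Q → Q* = 5116.0714, P* = 213.1518.
A tax t gives ΔQ = t/0.028 and wedge t, so DWL = t²/0.056.
t²/0.056 = 42875 → t² = 2401 → t = 49.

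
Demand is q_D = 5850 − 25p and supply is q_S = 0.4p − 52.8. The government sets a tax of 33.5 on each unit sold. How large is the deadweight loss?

In inverse form: demand p = 234 − 0.04q, supply p = 132 + 2.5q.
Competitive equilibrium: 234 − 0.04q = 132 + 2.5q → q* = 40.1575, p* = 232.3937.
With the tax, the buyer price exceeds the seller price by 33.5: (234 − 0.04q) − (132 + 2.5q) = 33.5 → q' = 26.9685.
Δq = 40.1575 − 26.9685 = 13.189; the wedge equals the tax, 33.5.
The triangle = ½ × 13.189 × 33.5 = 220.92.

220.92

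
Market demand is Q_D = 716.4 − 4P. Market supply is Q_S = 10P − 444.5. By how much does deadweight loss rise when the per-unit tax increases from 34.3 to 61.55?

In inverse form: demand P = 179.1 − 0.25Q, supply P = 44.45 + 0.1Q.
Competitive equilibrium: 179.1 − 0.25Q = 44.45 + 0.1Q → Q* = 384.7143, P* = 82.9214.
For a per-unit tax t: ΔQ = t/0.35, so DWL = ½·t·(t/0.35) = t²/0.7.
At t = 34.3: DWL = 1680.7. At t = 61.55: DWL = 5412.004.
Increase = 5412.004 − 1680.7 = 3731.30.

3731.30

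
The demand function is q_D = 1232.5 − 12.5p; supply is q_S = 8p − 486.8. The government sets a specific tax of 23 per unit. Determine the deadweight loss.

1290.24

In inverse form: demand p = 98.6 − 0.08q, supply p = 60.85 + 0.125q.
Competitive equilibrium: 98.6 − 0.08q = 60.85 + 0.125q → q* = 184.1463, p* = 83.8683.
With the tax, the buyer price exceeds the seller price by 23: (98.6 − 0.08q) − (60.85 + 0.125q) = 23 → q' = 71.9512.
Δq = 184.1463 − 71.9512 = 112.1951; the wedge equals the tax, 23.
The triangle = ½ × 112.1951 × 23 = 1290.24.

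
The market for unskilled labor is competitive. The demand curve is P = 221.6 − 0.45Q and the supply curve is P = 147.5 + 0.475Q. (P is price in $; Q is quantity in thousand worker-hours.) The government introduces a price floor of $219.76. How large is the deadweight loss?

$2672.75 thousand

Competitive equilibrium: 221.6 − 0.45Q = 147.5 + 0.475Q → Q* = 80.1081, P* = 185.5514.
At the floor P = 219.76, quantity demanded = (221.6 − 219.76)/0.45 = 4.0889.
Sellers' marginal cost at Q' = 4.0889: 147.5 + 0.475·4.0889 = 149.4422.
ΔQ = 80.1081 − 4.0889 = 76.0192; wedge = 219.76 − 149.4422 = 70.3178.
Deadweight loss = ½ × 76.0192 × 70.3178 = $2672.75 thousand.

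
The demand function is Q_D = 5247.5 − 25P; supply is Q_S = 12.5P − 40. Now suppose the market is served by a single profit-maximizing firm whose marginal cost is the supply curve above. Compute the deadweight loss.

In inverse form: demand P = 209.9 − 0.04Q, supply P = 3.2 + 0.08Q.
Competitive equilibrium: 209.9 − 0.04Q = 3.2 + 0.08Q → Q* = 1722.5, P* = 141.
Marginal revenue: MR = 209.9 − 0.08Q. Set MR = MC: 209.9 − 0.08Q = 3.2 + 0.08Q → Q_m = 1291.875.
Price P_m = 209.9 − 0.04·1291.875 = 158.225; MC(Q_m) = 3.2 + 0.08·1291.875 = 106.55.
Competitive Q* = 1722.5, so ΔQ = 430.625; wedge = 158.225 − 106.55 = 51.675.
Welfare loss = ½ × 430.625 × 51.675 = 11126.27.

11126.27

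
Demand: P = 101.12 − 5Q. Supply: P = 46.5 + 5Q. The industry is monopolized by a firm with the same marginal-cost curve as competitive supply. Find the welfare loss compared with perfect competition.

Competitive equilibrium: 101.12 − 5Q = 46.5 + 5Q → Q* = 5.462, P* = 73.81.
Marginal revenue: MR = 101.12 − 10Q. Set MR = MC: 101.12 − 10Q = 46.5 + 5Q → Q_m = 3.6413.
Price P_m = 101.12 − 5·3.6413 = 82.9135; MC(Q_m) = 46.5 + 5·3.6413 = 64.7065.
Competitive Q* = 5.462, so ΔQ = 1.8207; wedge = 82.9135 − 64.7065 = 18.207.
Deadweight loss = ½ × 1.8207 × 18.207 = 16.57.

16.57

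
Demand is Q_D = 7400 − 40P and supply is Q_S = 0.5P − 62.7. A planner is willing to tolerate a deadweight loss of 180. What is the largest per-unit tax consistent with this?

27

In inverse form: demand P = 185 − 0.025Q, supply P = 125.4 + 2Q.
Competitive equilibrium: 185 − 0.025Q = 125.4 + 2Q → Q* = 29.4321, P* = 184.2642.
A tax t gives ΔQ = t/2.025 and wedge t, so DWL = t²/4.05.
t²/4.05 = 180 → t² = 729 → t = 27.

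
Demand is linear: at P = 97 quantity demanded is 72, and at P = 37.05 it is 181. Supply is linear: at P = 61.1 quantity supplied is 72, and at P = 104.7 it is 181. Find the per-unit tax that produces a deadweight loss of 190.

Demand slope = (37.05 − 97)/(181 − 72) = −0.55, so P = 136.6 − 0.55Q.
Supply slope = (104.7 − 61.1)/(181 − 72) = 0.4, so P = 32.3 + 0.4Q.
Competitive equilibrium: 136.6 − 0.55Q = 32.3 + 0.4Q → Q* = 109.7895, P* = 76.2158.
A tax t gives ΔQ = t/0.95 and wedge t, so DWL = t²/1.9.
t²/1.9 = 190 → t² = 361 → t = 19.

19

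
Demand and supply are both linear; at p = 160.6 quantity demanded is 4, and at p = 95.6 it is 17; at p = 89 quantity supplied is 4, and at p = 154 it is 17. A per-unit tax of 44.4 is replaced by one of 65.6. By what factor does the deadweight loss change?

2.183

Demand slope = (95.6 − 160.6)/(17 − 4) = −5, so p = 180.6 − 5q.
Supply slope = (154 − 89)/(17 − 4) = 5, so p = 69 + 5q.
Competitive equilibrium: 180.6 − 5q = 69 + 5q → q* = 11.16, p* = 124.8.
For a per-unit tax t: Δq = t/10, so DWL = ½·t·(t/10) = t²/20.
At t = 44.4: DWL = 98.568. At t = 65.6: DWL = 215.168.
Ratio = (65.6/44.4)² = 2.183.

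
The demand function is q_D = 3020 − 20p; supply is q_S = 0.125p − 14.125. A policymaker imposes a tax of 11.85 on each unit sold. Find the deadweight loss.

In inverse form: demand p = 151 − 0.05q, supply p = 113 + 8q.
Competitive equilibrium: 151 − 0.05q = 113 + 8q → q* = 4.7205, p* = 150.764.
With the tax, the buyer price exceeds the seller price by 11.85: (151 − 0.05q) − (113 + 8q) = 11.85 → q' = 3.2484.
Δq = 4.7205 − 3.2484 = 1.4721; the wedge equals the tax, 11.85.
Deadweight loss = ½ × 1.4721 × 11.85 = 8.72.

8.72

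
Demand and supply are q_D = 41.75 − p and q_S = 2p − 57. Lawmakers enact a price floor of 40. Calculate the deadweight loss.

37.63

In inverse form: demand p = 41.75 − q, supply p = 28.5 + 0.5q.
Competitive equilibrium: 41.75 − q = 28.5 + 0.5q → q* = 8.8333, p* = 32.9167.
At the floor p = 40, quantity demanded = (41.75 − 40)/1 = 1.75.
Sellers' marginal cost at q' = 1.75: 28.5 + 0.5·1.75 = 29.375.
Δq = 8.8333 − 1.75 = 7.0833; wedge = 40 − 29.375 = 10.625.
Deadweight loss = ½ × 7.0833 × 10.625 = 37.63.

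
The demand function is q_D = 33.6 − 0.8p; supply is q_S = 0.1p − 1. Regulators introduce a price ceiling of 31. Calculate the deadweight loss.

3.12

In inverse form: demand p = 42 − 1.25q, supply p = 10 + 10q.
Competitive equilibrium: 42 − 1.25q = 10 + 10q → q* = 2.8444, p* = 38.4444.
At the ceiling p = 31, quantity supplied = (31 − 10)/10 = 2.1.
Willingness to pay at q' = 2.1: 42 − 1.25·2.1 = 39.375.
Δq = 2.8444 − 2.1 = 0.7444; wedge = 39.375 − 31 = 8.375.
Welfare loss = ½ × 0.7444 × 8.375 = 3.12.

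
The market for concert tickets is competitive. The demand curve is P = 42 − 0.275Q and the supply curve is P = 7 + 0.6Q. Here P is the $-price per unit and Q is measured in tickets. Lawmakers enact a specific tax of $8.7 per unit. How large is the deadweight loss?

$43.25

Competitive equilibrium: 42 − 0.275Q = 7 + 0.6Q → Q* = 40, P* = 31.
With the tax, the buyer price exceeds the seller price by 8.7: (42 − 0.275Q) − (7 + 0.6Q) = 8.7 → Q' = 30.0571.
ΔQ = 40 − 30.0571 = 9.9429; the wedge equals the tax, 8.7.
DWL = ½ × 9.9429 × 8.7 = $43.25.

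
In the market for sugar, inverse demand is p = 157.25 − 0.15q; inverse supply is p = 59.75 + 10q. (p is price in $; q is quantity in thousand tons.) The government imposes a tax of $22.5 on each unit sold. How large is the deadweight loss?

$24.94 thousand

Competitive equilibrium: 157.25 − 0.15q = 59.75 + 10q → q* = 9.6059, p* = 155.8091.
With the tax, the buyer price exceeds the seller price by 22.5: (157.25 − 0.15q) − (59.75 + 10q) = 22.5 → q' = 7.3892.
Δq = 9.6059 − 7.3892 = 2.2167; the wedge equals the tax, 22.5.
DWL = ½ × 2.2167 × 22.5 = $24.94 thousand.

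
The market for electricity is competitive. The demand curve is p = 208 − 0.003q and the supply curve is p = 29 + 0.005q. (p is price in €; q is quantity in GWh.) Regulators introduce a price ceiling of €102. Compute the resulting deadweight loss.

Competitive equilibrium: 208 − 0.003q = 29 + 0.005q → q* = 22375, p* = 140.875.
At the ceiling p = 102, quantity supplied = (102 − 29)/0.005 = 14600.
Willingness to pay at q' = 14600: 208 − 0.003·14600 = 164.2.
Δq = 22375 − 14600 = 7775; wedge = 164.2 − 102 = 62.2.
DWL = ½ × 7775 × 62.2 = €241802.50.

€241802.50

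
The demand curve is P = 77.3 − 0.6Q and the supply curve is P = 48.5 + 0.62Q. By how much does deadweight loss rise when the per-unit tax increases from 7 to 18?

112.70

Competitive equilibrium: 77.3 − 0.6Q = 48.5 + 0.62Q → Q* = 23.6066, P* = 63.1361.
For a per-unit tax t: ΔQ = t/1.22, so DWL = ½·t·(t/1.22) = t²/2.44.
At t = 7: DWL = 20.082. At t = 18: DWL = 132.7869.
Increase = 132.7869 − 20.082 = 112.70.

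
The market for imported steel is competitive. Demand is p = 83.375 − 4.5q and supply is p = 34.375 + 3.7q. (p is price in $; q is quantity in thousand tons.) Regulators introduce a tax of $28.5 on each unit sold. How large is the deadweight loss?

Competitive equilibrium: 83.375 − 4.5q = 34.375 + 3.7q → q* = 5.9756, p* = 56.4848.
With the tax, the buyer price exceeds the seller price by 28.5: (83.375 − 4.5q) − (34.375 + 3.7q) = 28.5 → q' = 2.5.
Δq = 5.9756 − 2.5 = 3.4756; the wedge equals the tax, 28.5.
DWL = ½ × 3.4756 × 28.5 = $49.53 thousand.

$49.53 thousand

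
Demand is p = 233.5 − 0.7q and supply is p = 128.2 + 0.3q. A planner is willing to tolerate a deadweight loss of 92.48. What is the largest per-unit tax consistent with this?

Competitive equilibrium: 233.5 − 0.7q = 128.2 + 0.3q → q* = 105.3, p* = 159.79.
A tax t gives Δq = t/1 and wedge t, so DWL = t²/2.
t²/2 = 92.48 → t² = 184.96 → t = 13.6.

13.6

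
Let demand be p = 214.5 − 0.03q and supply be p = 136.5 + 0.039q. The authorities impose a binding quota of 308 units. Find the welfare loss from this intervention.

23335.76

Competitive equilibrium: 214.5 − 0.03q = 136.5 + 0.039q → q* = 1130.43478, p* = 180.58696.
At q = 308: demand price = 214.5 − 0.03·308 = 205.26; supply price = 136.5 + 0.039·308 = 148.512.
Δq = 1130.43478 − 308 = 822.43478; wedge = 205.26 − 148.512 = 56.748.
DWL = ½ × 822.43478 × 56.748 = 23335.76.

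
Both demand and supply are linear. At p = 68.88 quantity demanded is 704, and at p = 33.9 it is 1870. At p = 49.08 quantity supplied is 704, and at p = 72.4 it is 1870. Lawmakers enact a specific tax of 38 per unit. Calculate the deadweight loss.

Demand slope = (33.9 − 68.88)/(1870 − 704) = −0.03, so p = 90 − 0.03q.
Supply slope = (72.4 − 49.08)/(1870 − 704) = 0.02, so p = 35 + 0.02q.
Competitive equilibrium: 90 − 0.03q = 35 + 0.02q → q* = 1100, p* = 57.
With the tax, the buyer price exceeds the seller price by 38: (90 − 0.03q) − (35 + 0.02q) = 38 → q' = 340.
Δq = 1100 − 340 = 760; the wedge equals the tax, 38.
DWL = ½ × 760 × 38 = 14440.

14440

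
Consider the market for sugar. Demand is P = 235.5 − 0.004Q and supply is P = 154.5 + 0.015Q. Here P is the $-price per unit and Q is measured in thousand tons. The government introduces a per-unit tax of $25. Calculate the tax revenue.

Competitive equilibrium: 235.5 − 0.004Q = 154.5 + 0.015Q → Q* = 4263.1579, P* = 218.4474.
With the tax, the buyer price exceeds the seller price by 25: (235.5 − 0.004Q) − (154.5 + 0.015Q) = 25 → Q' = 2947.3684.
Tax revenue = 25 × 2947.3684 = $73684.21 thousand.

$73684.21 thousand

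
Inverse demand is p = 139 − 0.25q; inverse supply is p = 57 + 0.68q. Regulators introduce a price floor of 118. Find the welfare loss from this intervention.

Competitive equilibrium: 139 − 0.25q = 57 + 0.68q → q* = 88.172, p* = 116.957.
At the floor p = 118, quantity demanded = (139 − 118)/0.25 = 84.
Sellers' marginal cost at q' = 84: 57 + 0.68·84 = 114.12.
Δq = 88.172 − 84 = 4.172; wedge = 118 − 114.12 = 3.88.
DWL = ½ × 4.172 × 3.88 = 8.09.

8.09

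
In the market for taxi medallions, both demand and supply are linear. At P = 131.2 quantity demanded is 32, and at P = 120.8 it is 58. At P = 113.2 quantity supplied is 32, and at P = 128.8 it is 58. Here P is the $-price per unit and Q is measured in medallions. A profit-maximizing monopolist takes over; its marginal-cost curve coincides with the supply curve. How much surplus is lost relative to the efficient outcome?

$102.04

Demand slope = (120.8 − 131.2)/(58 − 32) = −0.4, so P = 144 − 0.4Q.
Supply slope = (128.8 − 113.2)/(58 − 32) = 0.6, so P = 94 + 0.6Q.
Competitive equilibrium: 144 − 0.4Q = 94 + 0.6Q → Q* = 50, P* = 124.
Marginal revenue: MR = 144 − 0.8Q. Set MR = MC: 144 − 0.8Q = 94 + 0.6Q → Q_m = 35.7143.
Price P_m = 144 − 0.4·35.7143 = 129.7143; MC(Q_m) = 94 + 0.6·35.7143 = 115.4286.
Competitive Q* = 50, so ΔQ = 14.2857; wedge = 129.7143 − 115.4286 = 14.2857.
Deadweight loss = ½ × 14.2857 × 14.2857 = $102.04.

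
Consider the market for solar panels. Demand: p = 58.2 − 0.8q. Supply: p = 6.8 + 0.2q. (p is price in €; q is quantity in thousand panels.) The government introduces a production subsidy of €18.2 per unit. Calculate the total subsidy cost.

Competitive equilibrium: 58.2 − 0.8q = 6.8 + 0.2q → q* = 51.4, p* = 17.08.
The subsidy lowers effective supply by 18.2: p = 0.2q − 11.4.
New quantity: 58.2 − 0.8q = 0.2q − 11.4 → q' = 69.6.
Total subsidy cost = 18.2 × 69.6 = €1266.72 thousand.

€1266.72 thousand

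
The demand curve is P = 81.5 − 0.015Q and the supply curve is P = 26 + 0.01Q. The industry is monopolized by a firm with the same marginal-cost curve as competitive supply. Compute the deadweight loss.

Competitive equilibrium: 81.5 − 0.015Q = 26 + 0.01Q → Q* = 2220, P* = 48.2.
Marginal revenue: MR = 81.5 − 0.03Q. Set MR = MC: 81.5 − 0.03Q = 26 + 0.01Q → Q_m = 1387.5.
Price P_m = 81.5 − 0.015·1387.5 = 60.6875; MC(Q_m) = 26 + 0.01·1387.5 = 39.875.
Competitive Q* = 2220, so ΔQ = 832.5; wedge = 60.6875 − 39.875 = 20.8125.
DWL = ½ × 832.5 × 20.8125 = 8663.20.

8663.20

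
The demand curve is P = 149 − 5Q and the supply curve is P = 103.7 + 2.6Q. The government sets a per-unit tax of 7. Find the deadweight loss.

3.22

Competitive equilibrium: 149 − 5Q = 103.7 + 2.6Q → Q* = 5.9605, P* = 119.1974.
With the tax, the buyer price exceeds the seller price by 7: (149 − 5Q) − (103.7 + 2.6Q) = 7 → Q' = 5.0395.
ΔQ = 5.9605 − 5.0395 = 0.921; the wedge equals the tax, 7.
Deadweight loss = ½ × 0.921 × 7 = 3.22.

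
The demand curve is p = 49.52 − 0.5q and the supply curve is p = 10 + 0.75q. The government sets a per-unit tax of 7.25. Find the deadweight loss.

Competitive equilibrium: 49.52 − 0.5q = 10 + 0.75q → q* = 31.616, p* = 33.712.
With the tax, the buyer price exceeds the seller price by 7.25: (49.52 − 0.5q) − (10 + 0.75q) = 7.25 → q' = 25.816.
Δq = 31.616 − 25.816 = 5.8; the wedge equals the tax, 7.25.
Deadweight loss = ½ × 5.8 × 7.25 = 21.025.

21.025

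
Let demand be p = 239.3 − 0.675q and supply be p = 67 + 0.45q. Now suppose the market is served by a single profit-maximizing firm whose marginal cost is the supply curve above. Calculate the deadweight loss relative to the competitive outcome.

Competitive equilibrium: 239.3 − 0.675q = 67 + 0.45q → q* = 153.1556, p* = 135.92.
Marginal revenue: MR = 239.3 − 1.35q. Set MR = MC: 239.3 − 1.35q = 67 + 0.45q → q_m = 95.7222.
Price p_m = 239.3 − 0.675·95.7222 = 174.6875; MC(q_m) = 67 + 0.45·95.7222 = 110.075.
Competitive q* = 153.1556, so Δq = 57.4334; wedge = 174.6875 − 110.075 = 64.6125.
The triangle = ½ × 57.4334 × 64.6125 = 1855.46.

1855.46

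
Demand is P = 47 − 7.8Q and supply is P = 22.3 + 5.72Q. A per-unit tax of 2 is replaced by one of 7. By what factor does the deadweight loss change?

12.25

Competitive equilibrium: 47 − 7.8Q = 22.3 + 5.72Q → Q* = 1.8269, P* = 32.75.
For a per-unit tax t: ΔQ = t/13.52, so DWL = ½·t·(t/13.52) = t²/27.04.
At t = 2: DWL = 0.148. At t = 7: DWL = 1.812.
Ratio = (7/2)² = 12.25.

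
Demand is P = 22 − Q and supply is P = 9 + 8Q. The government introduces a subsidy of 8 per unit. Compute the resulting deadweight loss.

3.56

Competitive equilibrium: 22 − Q = 9 + 8Q → Q* = 1.4444, P* = 20.5556.
The subsidy lowers effective supply by 8: P = 1 + 8Q.
New quantity: 22 − Q = 1 + 8Q → Q' = 2.3333.
Overproduction ΔQ = 2.3333 − 1.4444 = 0.8889; wedge = subsidy = 8.
Deadweight loss = ½ × 0.8889 × 8 = 3.56.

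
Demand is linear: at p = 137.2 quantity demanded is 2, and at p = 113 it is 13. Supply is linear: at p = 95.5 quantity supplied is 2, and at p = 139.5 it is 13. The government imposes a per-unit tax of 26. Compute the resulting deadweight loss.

54.52

Demand slope = (113 − 137.2)/(13 − 2) = −2.2, so p = 141.6 − 2.2q.
Supply slope = (139.5 − 95.5)/(13 − 2) = 4, so p = 87.5 + 4q.
Competitive equilibrium: 141.6 − 2.2q = 87.5 + 4q → q* = 8.7258, p* = 122.4032.
With the tax, the buyer price exceeds the seller price by 26: (141.6 − 2.2q) − (87.5 + 4q) = 26 → q' = 4.5323.
Δq = 8.7258 − 4.5323 = 4.1935; the wedge equals the tax, 26.
The triangle = ½ × 4.1935 × 26 = 54.52.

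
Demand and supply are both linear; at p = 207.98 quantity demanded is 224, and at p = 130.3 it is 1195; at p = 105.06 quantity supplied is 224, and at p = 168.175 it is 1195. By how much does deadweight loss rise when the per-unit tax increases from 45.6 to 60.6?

Demand slope = (130.3 − 207.98)/(1195 − 224) = −0.08, so p = 225.9 − 0.08q.
Supply slope = (168.175 − 105.06)/(1195 − 224) = 0.065, so p = 90.5 + 0.065q.
Competitive equilibrium: 225.9 − 0.08q = 90.5 + 0.065q → q* = 933.7931, p* = 151.1966.
For a per-unit tax t: Δq = t/0.145, so DWL = ½·t·(t/0.145) = t²/0.29.
At t = 45.6: DWL = 7170.207. At t = 60.6: DWL = 12663.31.
Increase = 12663.31 − 7170.207 = 5493.10.

5493.10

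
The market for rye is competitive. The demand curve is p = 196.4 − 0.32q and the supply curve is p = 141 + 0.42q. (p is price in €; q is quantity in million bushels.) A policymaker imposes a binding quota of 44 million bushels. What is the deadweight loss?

€352.48 million

Competitive equilibrium: 196.4 − 0.32q = 141 + 0.42q → q* = 74.8649, p* = 172.4432.
At q = 44: demand price = 196.4 − 0.32·44 = 182.32; supply price = 141 + 0.42·44 = 159.48.
Δq = 74.8649 − 44 = 30.8649; wedge = 182.32 − 159.48 = 22.84.
Welfare loss = ½ × 30.8649 × 22.84 = €352.48 million.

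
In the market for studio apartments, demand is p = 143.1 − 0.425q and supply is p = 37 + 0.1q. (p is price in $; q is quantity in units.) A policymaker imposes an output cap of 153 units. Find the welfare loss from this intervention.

Competitive equilibrium: 143.1 − 0.425q = 37 + 0.1q → q* = 202.0952, p* = 57.2095.
At q = 153: demand price = 143.1 − 0.425·153 = 78.075; supply price = 37 + 0.1·153 = 52.3.
Δq = 202.0952 − 153 = 49.0952; wedge = 78.075 − 52.3 = 25.775.
Deadweight loss = ½ × 49.0952 × 25.775 = $632.71.

$632.71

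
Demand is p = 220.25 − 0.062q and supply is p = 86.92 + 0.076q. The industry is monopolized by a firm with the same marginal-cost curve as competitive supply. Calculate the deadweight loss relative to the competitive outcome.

6189.71

Competitive equilibrium: 220.25 − 0.062q = 86.92 + 0.076q → q* = 966.1594, p* = 160.3481.
Marginal revenue: MR = 220.25 − 0.124q. Set MR = MC: 220.25 − 0.124q = 86.92 + 0.076q → q_m = 666.65.
Price p_m = 220.25 − 0.062·666.65 = 178.9177; MC(q_m) = 86.92 + 0.076·666.65 = 137.5854.
Competitive q* = 966.1594, so Δq = 299.5094; wedge = 178.9177 − 137.5854 = 41.3323.
Deadweight loss = ½ × 299.5094 × 41.3323 = 6189.71.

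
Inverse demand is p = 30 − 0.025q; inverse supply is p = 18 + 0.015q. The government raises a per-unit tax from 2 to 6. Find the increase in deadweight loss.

Competitive equilibrium: 30 − 0.025q = 18 + 0.015q → q* = 300, p* = 22.5.
For a per-unit tax t: Δq = t/0.04, so DWL = ½·t·(t/0.04) = t²/0.08.
At t = 2: DWL = 50. At t = 6: DWL = 450.
Increase = 450 − 50 = 400.

400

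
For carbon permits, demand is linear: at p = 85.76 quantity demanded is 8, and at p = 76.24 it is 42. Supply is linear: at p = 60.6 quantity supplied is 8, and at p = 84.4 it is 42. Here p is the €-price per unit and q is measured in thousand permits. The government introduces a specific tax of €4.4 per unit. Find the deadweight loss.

€9.88 thousand

Demand slope = (76.24 − 85.76)/(42 − 8) = −0.28, so p = 88 − 0.28q.
Supply slope = (84.4 − 60.6)/(42 − 8) = 0.7, so p = 55 + 0.7q.
Competitive equilibrium: 88 − 0.28q = 55 + 0.7q → q* = 33.6735, p* = 78.5714.
With the tax, the buyer price exceeds the seller price by 4.4: (88 − 0.28q) − (55 + 0.7q) = 4.4 → q' = 29.1837.
Δq = 33.6735 − 29.1837 = 4.4898; the wedge equals the tax, 4.4.
DWL = ½ × 4.4898 × 4.4 = €9.88 thousand.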